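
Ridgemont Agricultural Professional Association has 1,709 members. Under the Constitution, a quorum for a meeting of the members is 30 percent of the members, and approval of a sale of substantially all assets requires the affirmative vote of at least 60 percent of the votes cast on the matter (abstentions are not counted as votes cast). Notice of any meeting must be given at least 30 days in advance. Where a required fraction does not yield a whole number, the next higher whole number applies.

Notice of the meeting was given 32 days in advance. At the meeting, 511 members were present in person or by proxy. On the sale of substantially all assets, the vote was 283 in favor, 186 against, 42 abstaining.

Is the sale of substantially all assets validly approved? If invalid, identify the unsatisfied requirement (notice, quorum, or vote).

Invalid — quorum requirement not satisfied.

Notice: 32 days given; 30 required. Satisfied.
Quorum: 30% of 1,709 = 512.70, rounded up to 513; 511 present. Not satisfied.
Vote: requires three-fifths of the votes cast (511 − 42 abstaining = 469); 3/5 of 469 = 281.40, rounded up to 282, so 282 needed; 283 in favor. Satisfied.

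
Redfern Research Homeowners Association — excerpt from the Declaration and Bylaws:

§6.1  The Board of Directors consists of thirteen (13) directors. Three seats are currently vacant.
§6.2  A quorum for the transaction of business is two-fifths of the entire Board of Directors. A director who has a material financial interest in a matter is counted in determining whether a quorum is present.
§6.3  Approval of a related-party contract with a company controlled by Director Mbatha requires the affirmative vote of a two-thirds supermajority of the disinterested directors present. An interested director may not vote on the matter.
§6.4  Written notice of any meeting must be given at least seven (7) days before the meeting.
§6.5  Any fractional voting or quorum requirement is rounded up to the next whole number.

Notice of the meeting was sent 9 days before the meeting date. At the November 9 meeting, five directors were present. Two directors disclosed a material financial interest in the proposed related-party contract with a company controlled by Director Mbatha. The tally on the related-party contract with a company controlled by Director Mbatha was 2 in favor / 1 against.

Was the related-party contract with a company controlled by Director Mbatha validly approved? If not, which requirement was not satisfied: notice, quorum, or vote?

Invalid — quorum requirement not satisfied.

Notice: 9 days given; 7 required (9 ≥ 7). Satisfied.
Quorum: 5 present (interested directors count toward quorum); quorum is 6. Not satisfied.
Vote: the related-party contract with a company controlled by Director Mbatha requires two-thirds of the disinterested directors present (5 − 2 = 3). 2/3 of 3 = 2, so 2 affirmative votes are needed; 2 voted in favor. Satisfied. (Moot — without a quorum no business can be validly transacted.)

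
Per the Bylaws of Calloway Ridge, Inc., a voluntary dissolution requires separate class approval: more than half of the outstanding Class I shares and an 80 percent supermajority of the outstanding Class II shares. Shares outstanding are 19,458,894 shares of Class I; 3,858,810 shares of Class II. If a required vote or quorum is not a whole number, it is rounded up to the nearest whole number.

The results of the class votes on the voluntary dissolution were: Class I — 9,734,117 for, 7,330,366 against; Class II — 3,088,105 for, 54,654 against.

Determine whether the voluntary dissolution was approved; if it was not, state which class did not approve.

Approved — every class gave the required vote.

Class I: a majority of 19458894 is 9729448; 9,729,448 required, 9,734,117 in favor — approved.
Class II: 4/5 of 3858810 = 3087048; 3,087,048 required, 3,088,105 in favor — approved.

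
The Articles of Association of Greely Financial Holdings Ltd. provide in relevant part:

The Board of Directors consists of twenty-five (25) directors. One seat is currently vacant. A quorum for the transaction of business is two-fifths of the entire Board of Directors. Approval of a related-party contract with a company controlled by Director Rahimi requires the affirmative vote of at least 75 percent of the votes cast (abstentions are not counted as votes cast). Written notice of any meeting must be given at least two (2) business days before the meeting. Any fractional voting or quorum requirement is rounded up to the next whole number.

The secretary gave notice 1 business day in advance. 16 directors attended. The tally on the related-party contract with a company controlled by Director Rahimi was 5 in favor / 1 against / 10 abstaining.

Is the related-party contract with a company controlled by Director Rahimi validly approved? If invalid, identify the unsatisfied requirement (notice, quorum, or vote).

Invalid — notice requirement not satisfied.

Notice: 1 business day given; 2 required (1 < 2). Not satisfied.
Quorum: 16 present; quorum is 10. Satisfied.
Vote: the related-party contract with a company controlled by Director Rahimi requires three-fourths of the votes cast (16 present − 10 abstaining = 6). 3/4 of 6 = 4.50, rounded up to 5, so 5 affirmative votes are needed; 5 voted in favor. Satisfied.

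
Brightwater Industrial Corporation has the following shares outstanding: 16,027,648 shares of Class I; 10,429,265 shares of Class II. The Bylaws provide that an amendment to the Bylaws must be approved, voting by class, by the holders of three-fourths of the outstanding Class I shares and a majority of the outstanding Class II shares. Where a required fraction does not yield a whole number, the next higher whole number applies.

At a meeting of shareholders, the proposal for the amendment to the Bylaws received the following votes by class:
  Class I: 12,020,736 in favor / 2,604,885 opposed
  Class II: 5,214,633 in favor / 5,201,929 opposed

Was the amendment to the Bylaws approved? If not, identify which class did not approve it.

Approved — every class gave the required vote.

Class I: 3/4 of 16027648 = 12020736; 12,020,736 required, 12,020,736 in favor — approved.
Class II: a majority of 10429265 is 5214633; 5,214,633 required, 5,214,633 in favor — approved.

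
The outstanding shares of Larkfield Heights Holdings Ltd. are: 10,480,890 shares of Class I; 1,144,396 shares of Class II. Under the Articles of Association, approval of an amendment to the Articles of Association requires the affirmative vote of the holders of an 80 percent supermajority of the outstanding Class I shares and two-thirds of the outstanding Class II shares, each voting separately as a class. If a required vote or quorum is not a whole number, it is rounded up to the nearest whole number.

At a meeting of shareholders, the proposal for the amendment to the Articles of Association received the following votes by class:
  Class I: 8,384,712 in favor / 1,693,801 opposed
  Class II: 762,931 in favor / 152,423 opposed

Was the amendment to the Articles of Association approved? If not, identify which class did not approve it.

Approved — every class gave the required vote.

Class I: 4/5 of 10480890 = 8384712; 8,384,712 required, 8,384,712 in favor — approved.
Class II: 2/3 of 1144396 = 762930.67, rounded up to 762931; 762,931 required, 762,931 in favor — approved.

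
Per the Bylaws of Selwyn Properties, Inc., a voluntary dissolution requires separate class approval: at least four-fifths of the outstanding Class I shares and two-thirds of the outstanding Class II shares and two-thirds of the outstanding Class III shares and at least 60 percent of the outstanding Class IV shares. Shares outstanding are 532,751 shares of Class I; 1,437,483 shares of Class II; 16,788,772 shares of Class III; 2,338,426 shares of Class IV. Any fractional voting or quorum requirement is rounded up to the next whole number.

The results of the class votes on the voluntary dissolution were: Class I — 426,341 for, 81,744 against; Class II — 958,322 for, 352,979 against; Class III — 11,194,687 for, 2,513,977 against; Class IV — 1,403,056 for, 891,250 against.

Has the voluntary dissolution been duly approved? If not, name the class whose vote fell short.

Class I: 4/5 of 532751 = 426200.80, rounded up to 426201; 426,201 required, 426,341 in favor — approved.
Class II: 2/3 of 1437483 = 958322; 958,322 required, 958,322 in favor — approved.
Class III: 2/3 of 16788772 = 11192514.67, rounded up to 11192515; 11,192,515 required, 11,194,687 in favor — approved.
Class IV: 3/5 of 2338426 = 1403055.60, rounded up to 1403056; 1,403,056 required, 1,403,056 in favor — approved.

Approved — every class gave the required vote.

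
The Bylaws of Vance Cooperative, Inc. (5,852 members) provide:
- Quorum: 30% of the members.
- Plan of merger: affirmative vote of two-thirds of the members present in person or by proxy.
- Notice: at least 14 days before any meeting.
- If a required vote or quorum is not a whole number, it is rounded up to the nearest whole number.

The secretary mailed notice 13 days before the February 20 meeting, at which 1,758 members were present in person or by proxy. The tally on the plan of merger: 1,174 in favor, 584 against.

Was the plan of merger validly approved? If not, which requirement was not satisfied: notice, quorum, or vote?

Notice: 13 days given; 14 required. Not satisfied.
Quorum: 30% of 5,852 = 1,755.60, rounded up to 1,756; 1,758 present. Satisfied.
Vote: requires two-thirds of those present (1,758); 2/3 of 1758 = 1172, so 1,172 needed; 1,174 in favor. Satisfied.

Invalid — notice requirement not satisfied.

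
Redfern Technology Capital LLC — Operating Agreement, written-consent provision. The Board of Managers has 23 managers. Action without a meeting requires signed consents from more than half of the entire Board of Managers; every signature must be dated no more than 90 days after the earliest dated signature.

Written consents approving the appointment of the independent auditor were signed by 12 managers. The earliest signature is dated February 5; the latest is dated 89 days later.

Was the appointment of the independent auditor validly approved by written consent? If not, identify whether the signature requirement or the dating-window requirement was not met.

Signatures required: more than half of 23 — a majority of 23 is 12, so 12 needed; 12 signed. Sufficient.
Dating window: the latest signature is 89 days after the earliest; the limit is 90 days. Within the window.

Effective — both the signature and dating-window requirements are satisfied.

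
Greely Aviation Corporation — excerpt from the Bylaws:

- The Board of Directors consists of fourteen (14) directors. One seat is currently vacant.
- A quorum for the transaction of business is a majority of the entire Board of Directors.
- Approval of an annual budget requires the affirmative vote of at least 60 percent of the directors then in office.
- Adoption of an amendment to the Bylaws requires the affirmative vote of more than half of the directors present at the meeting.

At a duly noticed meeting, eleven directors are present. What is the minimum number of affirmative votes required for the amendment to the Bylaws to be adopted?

6

The amendment to the Bylaws requires a majority of the directors present (11).
A majority of 11 is 6.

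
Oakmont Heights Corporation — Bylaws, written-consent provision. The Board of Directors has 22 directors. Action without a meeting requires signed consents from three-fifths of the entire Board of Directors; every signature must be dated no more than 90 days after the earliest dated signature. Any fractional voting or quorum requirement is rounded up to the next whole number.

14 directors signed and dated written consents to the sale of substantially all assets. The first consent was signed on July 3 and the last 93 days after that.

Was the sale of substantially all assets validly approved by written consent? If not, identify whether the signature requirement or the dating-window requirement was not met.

Signatures required: three-fifths of 22 — 3/5 of 22 = 13.20, rounded up to 14, so 14 needed; 14 signed. Sufficient.
Dating window: the latest signature is 93 days after the earliest; the limit is 90 days. Outside the window.

Not effective — dating-window requirement not satisfied.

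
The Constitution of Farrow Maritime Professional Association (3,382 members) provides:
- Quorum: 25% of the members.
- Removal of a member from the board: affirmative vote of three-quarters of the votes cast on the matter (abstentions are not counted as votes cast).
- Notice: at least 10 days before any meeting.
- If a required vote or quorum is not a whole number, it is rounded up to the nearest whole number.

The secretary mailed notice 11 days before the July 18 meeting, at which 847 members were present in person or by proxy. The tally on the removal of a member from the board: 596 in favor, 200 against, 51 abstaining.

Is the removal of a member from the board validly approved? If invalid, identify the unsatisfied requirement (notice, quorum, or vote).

Invalid — vote requirement not satisfied.

Notice: 11 days given; 10 required. Satisfied.
Quorum: 25% of 3,382 = 845.50, rounded up to 846; 847 present. Satisfied.
Vote: requires three-fourths of the votes cast (847 − 51 abstaining = 796); 3/4 of 796 = 597, so 597 needed; 596 in favor. Not satisfied.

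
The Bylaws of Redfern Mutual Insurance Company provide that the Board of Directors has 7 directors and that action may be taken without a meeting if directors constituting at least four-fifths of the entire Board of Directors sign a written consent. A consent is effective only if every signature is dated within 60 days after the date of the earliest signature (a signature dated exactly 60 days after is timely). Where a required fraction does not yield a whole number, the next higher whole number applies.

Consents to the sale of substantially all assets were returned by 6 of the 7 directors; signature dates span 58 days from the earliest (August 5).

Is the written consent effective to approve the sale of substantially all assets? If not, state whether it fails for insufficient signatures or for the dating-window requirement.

Effective — both the signature and dating-window requirements are satisfied.

Signatures required: at least four-fifths of 7 — 4/5 of 7 = 5.60, rounded up to 6, so 6 needed; 6 signed. Sufficient.
Dating window: the latest signature is 58 days after the earliest; the limit is 60 days. Within the window.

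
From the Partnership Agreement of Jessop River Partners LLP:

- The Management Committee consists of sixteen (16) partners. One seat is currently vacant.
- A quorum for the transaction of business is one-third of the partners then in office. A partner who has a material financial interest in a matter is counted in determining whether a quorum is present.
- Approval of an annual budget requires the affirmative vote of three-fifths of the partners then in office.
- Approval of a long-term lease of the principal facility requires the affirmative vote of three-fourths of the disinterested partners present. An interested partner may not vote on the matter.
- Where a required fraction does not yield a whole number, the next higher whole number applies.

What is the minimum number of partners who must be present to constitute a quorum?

1/3 of 15 = 5.

5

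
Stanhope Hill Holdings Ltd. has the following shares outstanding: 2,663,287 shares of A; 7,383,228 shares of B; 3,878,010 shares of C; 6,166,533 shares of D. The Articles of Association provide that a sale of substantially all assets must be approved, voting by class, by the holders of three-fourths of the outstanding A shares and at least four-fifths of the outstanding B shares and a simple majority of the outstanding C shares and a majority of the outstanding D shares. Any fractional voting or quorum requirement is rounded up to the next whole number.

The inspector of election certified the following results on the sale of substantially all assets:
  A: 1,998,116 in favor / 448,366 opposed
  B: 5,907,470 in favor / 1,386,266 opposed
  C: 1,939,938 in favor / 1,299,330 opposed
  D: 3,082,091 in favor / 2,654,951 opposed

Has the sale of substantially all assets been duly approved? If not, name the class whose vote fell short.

Not approved — the D shares did not give the required vote.

A: 3/4 of 2663287 = 1997465.25, rounded up to 1997466; 1,997,466 required, 1,998,116 in favor — approved.
B: 4/5 of 7383228 = 5906582.40, rounded up to 5906583; 5,906,583 required, 5,907,470 in favor — approved.
C: a majority of 3878010 is 1939006; 1,939,006 required, 1,939,938 in favor — approved.
D: a majority of 6166533 is 3083267; 3,083,267 required, 3,082,091 in favor — not approved.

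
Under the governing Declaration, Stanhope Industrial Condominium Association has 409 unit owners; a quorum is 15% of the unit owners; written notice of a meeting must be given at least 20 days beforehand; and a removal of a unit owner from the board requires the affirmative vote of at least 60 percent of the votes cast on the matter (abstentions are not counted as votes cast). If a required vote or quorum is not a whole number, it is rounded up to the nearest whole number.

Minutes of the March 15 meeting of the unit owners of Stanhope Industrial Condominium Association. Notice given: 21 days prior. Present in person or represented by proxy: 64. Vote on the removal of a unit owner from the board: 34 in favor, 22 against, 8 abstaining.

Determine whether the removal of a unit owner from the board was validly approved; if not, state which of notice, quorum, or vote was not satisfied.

Notice: 21 days given; 20 required. Satisfied.
Quorum: 15% of 409 = 61.35, rounded up to 62; 64 present. Satisfied.
Vote: requires three-fifths of the votes cast (64 − 8 abstaining = 56); 3/5 of 56 = 33.60, rounded up to 34, so 34 needed; 34 in favor. Satisfied.

Valid — all requirements satisfied.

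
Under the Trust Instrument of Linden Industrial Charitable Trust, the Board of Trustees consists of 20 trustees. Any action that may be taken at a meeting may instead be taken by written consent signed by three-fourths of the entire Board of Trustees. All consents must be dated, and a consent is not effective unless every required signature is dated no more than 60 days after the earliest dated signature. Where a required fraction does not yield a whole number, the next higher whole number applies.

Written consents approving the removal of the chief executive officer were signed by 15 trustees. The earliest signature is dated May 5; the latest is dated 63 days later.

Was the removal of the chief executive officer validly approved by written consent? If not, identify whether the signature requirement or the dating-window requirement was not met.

Not effective — dating-window requirement not satisfied.

Signatures required: three-fourths of 20 — 3/4 of 20 = 15, so 15 needed; 15 signed. Sufficient.
Dating window: the latest signature is 63 days after the earliest; the limit is 60 days. Outside the window.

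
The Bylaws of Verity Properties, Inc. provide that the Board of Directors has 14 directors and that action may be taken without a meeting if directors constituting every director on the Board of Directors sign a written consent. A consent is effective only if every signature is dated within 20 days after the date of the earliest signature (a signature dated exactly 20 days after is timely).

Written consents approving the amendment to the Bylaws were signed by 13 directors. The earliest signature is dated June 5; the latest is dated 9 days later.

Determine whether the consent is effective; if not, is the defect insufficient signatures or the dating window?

Not effective — insufficient signatures.

Signatures required: the unanimous vote of 14 — unanimous means all 14, so 14 needed; 13 signed. Insufficient.
Dating window: the latest signature is 9 days after the earliest; the limit is 20 days. Within the window.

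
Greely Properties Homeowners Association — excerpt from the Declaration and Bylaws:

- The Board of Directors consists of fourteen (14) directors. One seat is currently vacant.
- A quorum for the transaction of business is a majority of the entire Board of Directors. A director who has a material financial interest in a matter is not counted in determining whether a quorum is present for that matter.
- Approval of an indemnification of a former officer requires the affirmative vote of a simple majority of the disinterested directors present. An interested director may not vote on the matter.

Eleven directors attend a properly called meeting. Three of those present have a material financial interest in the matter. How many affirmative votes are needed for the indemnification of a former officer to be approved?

The indemnification of a former officer requires a majority of the disinterested directors present (11 − 3 = 8).
A majority of 8 is 5.

5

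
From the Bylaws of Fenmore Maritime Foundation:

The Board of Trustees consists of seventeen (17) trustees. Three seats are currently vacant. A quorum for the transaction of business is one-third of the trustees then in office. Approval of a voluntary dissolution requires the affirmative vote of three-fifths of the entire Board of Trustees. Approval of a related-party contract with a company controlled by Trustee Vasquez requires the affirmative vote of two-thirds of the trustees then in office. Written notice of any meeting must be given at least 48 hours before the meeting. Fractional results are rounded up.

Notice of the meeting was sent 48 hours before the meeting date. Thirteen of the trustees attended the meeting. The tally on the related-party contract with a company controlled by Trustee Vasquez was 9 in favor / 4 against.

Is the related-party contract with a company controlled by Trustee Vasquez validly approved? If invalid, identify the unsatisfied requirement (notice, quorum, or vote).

Notice: 48 hours given; 48 required (48 ≥ 48). Satisfied.
Quorum: 13 present; quorum is 5. Satisfied.
Vote: the related-party contract with a company controlled by Trustee Vasquez requires two-thirds of the trustees then in office (14). 2/3 of 14 = 9.33, rounded up to 10, so 10 affirmative votes are needed; 9 voted in favor. Not satisfied.

Invalid — vote requirement not satisfied.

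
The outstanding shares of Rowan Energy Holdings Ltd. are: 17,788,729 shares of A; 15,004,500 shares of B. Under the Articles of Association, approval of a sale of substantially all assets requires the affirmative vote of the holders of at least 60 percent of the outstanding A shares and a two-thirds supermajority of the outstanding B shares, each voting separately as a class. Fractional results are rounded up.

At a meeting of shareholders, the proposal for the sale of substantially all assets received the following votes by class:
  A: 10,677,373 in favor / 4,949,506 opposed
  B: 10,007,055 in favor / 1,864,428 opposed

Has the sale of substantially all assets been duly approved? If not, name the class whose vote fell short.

A: 3/5 of 17788729 = 10673237.40, rounded up to 10673238; 10,673,238 required, 10,677,373 in favor — approved.
B: 2/3 of 15004500 = 10003000; 10,003,000 required, 10,007,055 in favor — approved.

Approved — every class gave the required vote.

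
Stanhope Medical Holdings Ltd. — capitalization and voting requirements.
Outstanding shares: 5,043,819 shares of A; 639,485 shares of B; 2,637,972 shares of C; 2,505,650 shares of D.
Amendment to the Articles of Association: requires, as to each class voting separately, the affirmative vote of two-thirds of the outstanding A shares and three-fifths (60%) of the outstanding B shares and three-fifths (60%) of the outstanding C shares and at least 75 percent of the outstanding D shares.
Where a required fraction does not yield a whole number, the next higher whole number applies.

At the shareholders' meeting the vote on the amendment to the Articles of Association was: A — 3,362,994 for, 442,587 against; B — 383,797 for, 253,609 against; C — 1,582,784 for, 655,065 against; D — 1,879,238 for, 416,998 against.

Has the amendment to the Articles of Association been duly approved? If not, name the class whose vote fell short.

Approved — every class gave the required vote.

A: 2/3 of 5043819 = 3362546; 3,362,546 required, 3,362,994 in favor — approved.
B: 3/5 of 639485 = 383691; 383,691 required, 383,797 in favor — approved.
C: 3/5 of 2637972 = 1582783.20, rounded up to 1582784; 1,582,784 required, 1,582,784 in favor — approved.
D: 3/4 of 2505650 = 1879237.50, rounded up to 1879238; 1,879,238 required, 1,879,238 in favor — approved.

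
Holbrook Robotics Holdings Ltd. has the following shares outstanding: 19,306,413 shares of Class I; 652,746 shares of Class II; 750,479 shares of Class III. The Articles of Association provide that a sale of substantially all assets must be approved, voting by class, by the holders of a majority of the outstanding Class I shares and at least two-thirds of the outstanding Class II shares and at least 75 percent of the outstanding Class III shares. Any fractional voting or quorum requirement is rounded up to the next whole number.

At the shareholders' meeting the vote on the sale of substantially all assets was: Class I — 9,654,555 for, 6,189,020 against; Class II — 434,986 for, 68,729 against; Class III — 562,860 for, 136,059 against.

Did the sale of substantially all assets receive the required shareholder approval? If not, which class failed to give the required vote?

Class I: a majority of 19306413 is 9653207; 9,653,207 required, 9,654,555 in favor — approved.
Class II: 2/3 of 652746 = 435164; 435,164 required, 434,986 in favor — not approved.
Class III: 3/4 of 750479 = 562859.25, rounded up to 562860; 562,860 required, 562,860 in favor — approved.

Not approved — the Class II shares did not give the required vote.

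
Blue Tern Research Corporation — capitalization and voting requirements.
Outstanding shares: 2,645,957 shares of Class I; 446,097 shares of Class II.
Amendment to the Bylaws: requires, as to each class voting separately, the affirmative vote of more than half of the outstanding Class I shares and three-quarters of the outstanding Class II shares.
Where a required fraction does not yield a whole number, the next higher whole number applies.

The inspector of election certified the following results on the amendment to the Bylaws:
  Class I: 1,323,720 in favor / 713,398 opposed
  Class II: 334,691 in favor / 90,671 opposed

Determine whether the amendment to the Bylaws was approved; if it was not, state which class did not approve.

Class I: a majority of 2645957 is 1322979; 1,322,979 required, 1,323,720 in favor — approved.
Class II: 3/4 of 446097 = 334572.75, rounded up to 334573; 334,573 required, 334,691 in favor — approved.

Approved — every class gave the required vote.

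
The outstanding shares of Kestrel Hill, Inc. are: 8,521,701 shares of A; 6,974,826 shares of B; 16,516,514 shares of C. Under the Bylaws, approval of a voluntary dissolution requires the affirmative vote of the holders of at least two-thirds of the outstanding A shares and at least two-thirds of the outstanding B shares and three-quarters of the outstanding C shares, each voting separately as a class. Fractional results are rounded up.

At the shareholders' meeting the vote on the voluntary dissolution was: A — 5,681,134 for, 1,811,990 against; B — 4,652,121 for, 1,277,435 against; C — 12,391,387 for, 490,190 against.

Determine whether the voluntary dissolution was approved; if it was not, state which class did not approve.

A: 2/3 of 8521701 = 5681134; 5,681,134 required, 5,681,134 in favor — approved.
B: 2/3 of 6974826 = 4649884; 4,649,884 required, 4,652,121 in favor — approved.
C: 3/4 of 16516514 = 12387385.50, rounded up to 12387386; 12,387,386 required, 12,391,387 in favor — approved.

Approved — every class gave the required vote.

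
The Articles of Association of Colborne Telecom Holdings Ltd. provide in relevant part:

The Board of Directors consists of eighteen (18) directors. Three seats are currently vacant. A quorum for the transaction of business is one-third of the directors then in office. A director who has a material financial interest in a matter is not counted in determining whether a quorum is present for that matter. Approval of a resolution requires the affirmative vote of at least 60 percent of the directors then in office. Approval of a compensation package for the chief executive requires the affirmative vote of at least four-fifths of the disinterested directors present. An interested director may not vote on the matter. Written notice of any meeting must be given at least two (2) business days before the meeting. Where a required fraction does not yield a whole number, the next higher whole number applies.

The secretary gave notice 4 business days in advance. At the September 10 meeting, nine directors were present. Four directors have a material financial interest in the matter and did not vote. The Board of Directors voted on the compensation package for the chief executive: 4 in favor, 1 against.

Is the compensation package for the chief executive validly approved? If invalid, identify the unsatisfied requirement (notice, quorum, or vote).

Valid — all requirements satisfied.

Notice: 4 business days given; 2 required (4 ≥ 2). Satisfied.
Quorum: 9 present, but the 4 interested directors do not count, leaving 5. Quorum is 5. Satisfied.
Vote: the compensation package for the chief executive requires four-fifths of the disinterested directors present (9 − 4 = 5). 4/5 of 5 = 4, so 4 affirmative votes are needed; 4 voted in favor. Satisfied.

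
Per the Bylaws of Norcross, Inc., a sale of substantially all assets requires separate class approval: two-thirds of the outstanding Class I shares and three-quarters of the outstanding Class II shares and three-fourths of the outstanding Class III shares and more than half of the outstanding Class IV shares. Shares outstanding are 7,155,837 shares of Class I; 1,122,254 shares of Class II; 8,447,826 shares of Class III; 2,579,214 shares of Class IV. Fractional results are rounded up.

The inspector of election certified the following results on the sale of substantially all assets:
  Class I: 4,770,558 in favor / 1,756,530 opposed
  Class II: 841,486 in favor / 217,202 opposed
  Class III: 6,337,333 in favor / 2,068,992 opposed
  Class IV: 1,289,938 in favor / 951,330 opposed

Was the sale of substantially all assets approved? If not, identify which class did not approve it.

Class I: 2/3 of 7155837 = 4770558; 4,770,558 required, 4,770,558 in favor — approved.
Class II: 3/4 of 1122254 = 841690.50, rounded up to 841691; 841,691 required, 841,486 in favor — not approved.
Class III: 3/4 of 8447826 = 6335869.50, rounded up to 6335870; 6,335,870 required, 6,337,333 in favor — approved.
Class IV: a majority of 2579214 is 1289608; 1,289,608 required, 1,289,938 in favor — approved.

Not approved — the Class II shares did not give the required vote.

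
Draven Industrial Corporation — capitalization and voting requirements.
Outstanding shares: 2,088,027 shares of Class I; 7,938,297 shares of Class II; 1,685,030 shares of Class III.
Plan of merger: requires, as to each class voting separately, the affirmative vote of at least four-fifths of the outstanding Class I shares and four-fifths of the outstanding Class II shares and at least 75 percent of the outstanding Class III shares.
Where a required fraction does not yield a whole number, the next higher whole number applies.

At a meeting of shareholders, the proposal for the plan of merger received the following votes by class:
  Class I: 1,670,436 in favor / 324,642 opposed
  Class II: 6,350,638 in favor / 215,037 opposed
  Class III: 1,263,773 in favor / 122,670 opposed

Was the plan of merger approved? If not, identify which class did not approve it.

Class I: 4/5 of 2088027 = 1670421.60, rounded up to 1670422; 1,670,422 required, 1,670,436 in favor — approved.
Class II: 4/5 of 7938297 = 6350637.60, rounded up to 6350638; 6,350,638 required, 6,350,638 in favor — approved.
Class III: 3/4 of 1685030 = 1263772.50, rounded up to 1263773; 1,263,773 required, 1,263,773 in favor — approved.

Approved — every class gave the required vote.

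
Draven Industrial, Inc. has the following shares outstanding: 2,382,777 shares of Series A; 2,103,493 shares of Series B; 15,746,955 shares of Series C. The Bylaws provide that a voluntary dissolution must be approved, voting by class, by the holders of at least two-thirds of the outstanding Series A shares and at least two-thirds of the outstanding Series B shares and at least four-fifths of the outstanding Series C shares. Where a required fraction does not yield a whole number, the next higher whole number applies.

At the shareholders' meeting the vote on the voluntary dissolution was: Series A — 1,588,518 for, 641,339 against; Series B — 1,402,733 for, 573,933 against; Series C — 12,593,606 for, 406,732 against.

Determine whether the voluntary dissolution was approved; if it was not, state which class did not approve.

Series A: 2/3 of 2382777 = 1588518; 1,588,518 required, 1,588,518 in favor — approved.
Series B: 2/3 of 2103493 = 1402328.67, rounded up to 1402329; 1,402,329 required, 1,402,733 in favor — approved.
Series C: 4/5 of 15746955 = 12597564; 12,597,564 required, 12,593,606 in favor — not approved.

Not approved — the Series C shares did not give the required vote.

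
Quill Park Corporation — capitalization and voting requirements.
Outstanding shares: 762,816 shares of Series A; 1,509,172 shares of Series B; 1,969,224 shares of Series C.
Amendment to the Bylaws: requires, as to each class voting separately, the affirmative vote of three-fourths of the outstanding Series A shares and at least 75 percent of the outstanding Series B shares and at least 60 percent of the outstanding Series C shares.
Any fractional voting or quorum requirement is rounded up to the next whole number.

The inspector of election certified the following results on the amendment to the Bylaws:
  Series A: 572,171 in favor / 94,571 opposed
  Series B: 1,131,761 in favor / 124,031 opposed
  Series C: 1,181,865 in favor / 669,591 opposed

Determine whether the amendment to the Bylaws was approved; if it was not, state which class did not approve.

Series A: 3/4 of 762816 = 572112; 572,112 required, 572,171 in favor — approved.
Series B: 3/4 of 1509172 = 1131879; 1,131,879 required, 1,131,761 in favor — not approved.
Series C: 3/5 of 1969224 = 1181534.40, rounded up to 1181535; 1,181,535 required, 1,181,865 in favor — approved.

Not approved — the Series B shares did not give the required vote.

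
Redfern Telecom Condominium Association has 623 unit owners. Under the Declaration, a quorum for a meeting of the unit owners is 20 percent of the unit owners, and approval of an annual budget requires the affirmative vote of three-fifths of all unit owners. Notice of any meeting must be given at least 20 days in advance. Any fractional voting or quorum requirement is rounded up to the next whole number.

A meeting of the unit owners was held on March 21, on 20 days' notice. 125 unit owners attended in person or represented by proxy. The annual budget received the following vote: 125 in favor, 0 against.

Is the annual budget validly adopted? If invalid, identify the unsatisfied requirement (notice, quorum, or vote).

Notice: 20 days given; 20 required. Satisfied.
Quorum: 20% of 623 = 124.60, rounded up to 125; 125 present. Satisfied.
Vote: requires three-fifths of all unit owners (623); 3/5 of 623 = 373.80, rounded up to 374, so 374 needed; 125 in favor. Not satisfied.

Invalid — vote requirement not satisfied.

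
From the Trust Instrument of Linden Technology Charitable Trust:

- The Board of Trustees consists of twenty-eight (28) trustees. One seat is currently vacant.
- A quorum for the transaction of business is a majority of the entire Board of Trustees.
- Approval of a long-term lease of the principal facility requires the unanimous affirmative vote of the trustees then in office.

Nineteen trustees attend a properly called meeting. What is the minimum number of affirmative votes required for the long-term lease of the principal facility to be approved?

The long-term lease of the principal facility requires the unanimous vote of the trustees then in office (27).
Unanimous means all 27.
(Only 19 can vote, so the long-term lease of the principal facility cannot pass at this meeting, but the required vote is still 27.)

27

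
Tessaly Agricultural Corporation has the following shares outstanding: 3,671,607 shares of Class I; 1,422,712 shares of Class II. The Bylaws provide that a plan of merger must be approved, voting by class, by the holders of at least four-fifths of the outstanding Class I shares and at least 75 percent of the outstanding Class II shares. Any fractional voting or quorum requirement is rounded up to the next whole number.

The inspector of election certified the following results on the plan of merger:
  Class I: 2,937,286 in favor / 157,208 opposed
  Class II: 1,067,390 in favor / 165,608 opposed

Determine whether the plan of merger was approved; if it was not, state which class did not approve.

Class I: 4/5 of 3671607 = 2937285.60, rounded up to 2937286; 2,937,286 required, 2,937,286 in favor — approved.
Class II: 3/4 of 1422712 = 1067034; 1,067,034 required, 1,067,390 in favor — approved.

Approved — every class gave the required vote.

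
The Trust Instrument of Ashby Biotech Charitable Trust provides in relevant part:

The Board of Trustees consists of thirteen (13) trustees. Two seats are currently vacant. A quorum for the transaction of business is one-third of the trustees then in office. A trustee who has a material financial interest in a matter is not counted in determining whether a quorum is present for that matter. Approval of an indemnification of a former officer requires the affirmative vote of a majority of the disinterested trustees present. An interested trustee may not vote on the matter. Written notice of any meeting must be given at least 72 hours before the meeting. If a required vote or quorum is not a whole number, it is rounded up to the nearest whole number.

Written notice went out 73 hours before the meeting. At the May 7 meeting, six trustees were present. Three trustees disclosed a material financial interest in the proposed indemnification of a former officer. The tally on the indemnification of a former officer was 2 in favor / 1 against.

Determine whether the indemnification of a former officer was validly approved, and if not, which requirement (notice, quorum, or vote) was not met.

Notice: 73 hours given; 72 required (73 ≥ 72). Satisfied.
Quorum: 6 present, but the 3 interested trustees do not count, leaving 3. Quorum is 4. Not satisfied.
Vote: the indemnification of a former officer requires a majority of the disinterested trustees present (6 − 3 = 3). A majority of 3 is 2, so 2 affirmative votes are needed; 2 voted in favor. Satisfied. (Moot — without a quorum no business can be validly transacted.)

Invalid — quorum requirement not satisfied.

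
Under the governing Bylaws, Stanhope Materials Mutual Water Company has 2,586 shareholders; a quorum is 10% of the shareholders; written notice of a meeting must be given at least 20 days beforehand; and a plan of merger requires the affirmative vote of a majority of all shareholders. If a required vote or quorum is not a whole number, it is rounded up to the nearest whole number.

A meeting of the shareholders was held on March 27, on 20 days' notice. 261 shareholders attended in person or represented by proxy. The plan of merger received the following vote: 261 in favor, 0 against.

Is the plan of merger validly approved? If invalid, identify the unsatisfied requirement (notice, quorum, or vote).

Invalid — vote requirement not satisfied.

Notice: 20 days given; 20 required. Satisfied.
Quorum: 10% of 2,586 = 258.60, rounded up to 259; 261 present. Satisfied.
Vote: requires a majority of all shareholders (2,586); a majority of 2586 is 1294, so 1,294 needed; 261 in favor. Not satisfied.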